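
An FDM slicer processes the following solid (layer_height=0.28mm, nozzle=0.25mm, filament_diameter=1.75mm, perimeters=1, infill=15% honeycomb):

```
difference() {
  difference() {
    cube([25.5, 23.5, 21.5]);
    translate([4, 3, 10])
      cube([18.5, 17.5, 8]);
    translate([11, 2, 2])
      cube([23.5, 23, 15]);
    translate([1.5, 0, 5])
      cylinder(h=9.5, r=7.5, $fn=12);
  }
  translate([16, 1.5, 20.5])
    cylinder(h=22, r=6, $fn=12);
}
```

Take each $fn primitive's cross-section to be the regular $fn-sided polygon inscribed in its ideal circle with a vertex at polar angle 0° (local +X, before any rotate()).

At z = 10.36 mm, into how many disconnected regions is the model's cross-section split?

At z = 10.36 mm: the cube (footprint 25.5×23.5) is included at this height; the cube at (4, 3) is present — its section is the full 18.5×17.5 rectangle; the cube at (11, 2) is present — its section is the full 23.5×23 rectangle; the cylinder at (1.5, 0): section is a regular 12-gon, circumradius r=7.5; Taking the first minus the rest: starting from the 25.5×23.5 cube, the 18.5×17.5 cube at (4, 3) lies wholly inside it (removes its full 323.75 mm² and its 72.00 mm outline becomes a hole wall); the 23.5×23 cube at (11, 2) partially overlaps it — only the 110.50 mm² overlap (of its 540.50 mm²) is removed, clipping the outline; the r=7.5 cylinder at (1.5, 0) partially overlaps it — only the 42.66 mm² overlap (of its 168.75 mm²) is removed, clipping the outline — 2 connected regions; the cylinder at (16, 1.5) is absent (z outside [20.5, 42.5]); Taking the first minus the rest: none of the subtracted shapes is present at this height, so the result so far is unchanged — 2 connected regions. The result has 2 disconnected regions.

2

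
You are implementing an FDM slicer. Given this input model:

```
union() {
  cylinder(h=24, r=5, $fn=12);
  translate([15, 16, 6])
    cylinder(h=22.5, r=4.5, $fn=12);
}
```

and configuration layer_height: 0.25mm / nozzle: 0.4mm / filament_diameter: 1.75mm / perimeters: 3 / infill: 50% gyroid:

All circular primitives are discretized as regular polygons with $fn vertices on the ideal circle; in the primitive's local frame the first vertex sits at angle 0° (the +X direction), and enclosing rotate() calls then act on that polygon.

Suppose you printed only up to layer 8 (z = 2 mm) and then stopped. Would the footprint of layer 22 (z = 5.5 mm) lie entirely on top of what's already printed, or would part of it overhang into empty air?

Compare the two slices. At z = 2: the r=5 cylinder contributes a regular 12-gon of circumradius 5 (area = (12/2)·5.000²·sin(360°/12) = 75.00 mm²); the cylinder at (15, 16) is absent (z outside [6, 28.5]); Taking the union: only the r=5 cylinder is present, so the union is just that shape — area = 75.00 mm². At z = 5.5: the r=5 cylinder gives a regular 12-gon of circumradius 5 (constant along its height) (area = (12/2)·5.000²·sin(360°/12) = 75.00 mm²); the cylinder at (15, 16) is not intersected at this z (z outside [6, 28.5]); Combining (union): only the r=5 cylinder is present, so the union is just that shape — area = 75.00 mm². Checking containment: the cross-section at z = 5.5 is a subset of the cross-section at z = 2.

entirely on top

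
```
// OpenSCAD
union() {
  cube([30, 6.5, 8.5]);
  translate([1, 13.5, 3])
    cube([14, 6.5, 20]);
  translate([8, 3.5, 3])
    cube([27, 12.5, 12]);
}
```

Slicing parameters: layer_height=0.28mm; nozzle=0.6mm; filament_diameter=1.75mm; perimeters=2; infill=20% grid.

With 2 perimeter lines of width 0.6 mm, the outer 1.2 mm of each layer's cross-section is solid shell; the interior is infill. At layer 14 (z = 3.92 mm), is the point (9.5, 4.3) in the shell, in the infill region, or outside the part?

At z = 3.92 mm: the cube is present — its section is the full 30×6.5 rectangle; the cube at (1, 13.5) is present — its section is the full 14×6.5 rectangle; the cube at (8, 3.5) is present — its section is the full 27×12.5 rectangle; Taking the union: the regions partially overlap (shared area 83.50 mm²), so overlapping operands fuse into one piece — 1 connected region. Overall, the cross-section is a single solid region. The nearest boundary edge runs (0.00, 6.50)→(8.00, 6.50); distance from the point to it = 2.66 mm. The point is inside the cross-section and 2.66 mm from the nearest boundary — more than the 1.2 mm shell width (2 × 0.6), so it's in the infill interior.

infill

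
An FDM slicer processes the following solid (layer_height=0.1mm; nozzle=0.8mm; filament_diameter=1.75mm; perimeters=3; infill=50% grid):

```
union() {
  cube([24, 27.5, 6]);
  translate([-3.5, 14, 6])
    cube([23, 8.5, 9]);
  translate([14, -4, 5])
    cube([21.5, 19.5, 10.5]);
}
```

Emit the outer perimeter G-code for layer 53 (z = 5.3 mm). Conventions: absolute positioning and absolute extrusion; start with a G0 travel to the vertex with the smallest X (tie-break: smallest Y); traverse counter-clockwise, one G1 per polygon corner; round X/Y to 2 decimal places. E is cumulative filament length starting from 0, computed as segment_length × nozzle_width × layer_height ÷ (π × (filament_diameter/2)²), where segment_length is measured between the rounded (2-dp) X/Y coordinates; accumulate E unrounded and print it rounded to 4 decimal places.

At z = 5.3 mm: the cube (footprint 24×27.5) is included at this height; the cube at (-3.5, 14) is not intersected at this z (z outside [6, 15]); the cube at (14, -4) (footprint 21.5×19.5) is included at this height; Combining (union): the regions partially overlap (shared area 155.00 mm²), so overlapping operands fuse into one piece — 1 connected region. The outline is a single polygon with 8 vertices. Extrusion per mm of travel: 0.8 × 0.1 / (π × 0.875²) = 0.033260. Accumulating E over each segment gives final E = 4.4569.

G0 X0.00 Y0.00 Z5.30
G1 X14.00 Y0.00 E0.4656
G1 X14.00 Y-4.00 E0.5987
G1 X35.50 Y-4.00 E1.3138
G1 X35.50 Y15.50 E1.9623
G1 X24.00 Y15.50 E2.3448
G1 X24.00 Y27.50 E2.7440
G1 X0.00 Y27.50 E3.5422
G1 X0.00 Y0.00 E4.4569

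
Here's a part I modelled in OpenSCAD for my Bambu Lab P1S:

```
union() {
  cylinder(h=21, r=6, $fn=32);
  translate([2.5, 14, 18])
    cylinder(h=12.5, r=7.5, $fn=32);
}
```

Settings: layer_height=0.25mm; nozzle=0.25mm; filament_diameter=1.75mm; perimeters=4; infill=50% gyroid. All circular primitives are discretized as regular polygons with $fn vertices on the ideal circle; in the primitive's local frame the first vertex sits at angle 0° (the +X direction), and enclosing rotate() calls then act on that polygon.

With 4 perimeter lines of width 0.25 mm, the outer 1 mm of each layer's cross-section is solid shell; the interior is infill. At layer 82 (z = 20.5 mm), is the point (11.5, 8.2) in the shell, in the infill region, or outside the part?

At z = 20.5 mm: the cylinder: section is a regular 32-gon, circumradius r=6; the r=7.5 cylinder at (2.5, 14) gives a regular 32-gon of circumradius 7.5 (constant along its height); Combining (union): the 2 present regions are separate (no shared area or edge), so areas and boundary lengths simply add and each stays a separate island — 2 connected regions. Overall, the cross-section has 2 separate islands. The nearest boundary edge runs (9.43, 11.13)→(8.74, 9.83); distance from the point to it = 3.21 mm. The point is not inside any of the regions above, so it lies outside the cross-section (3.21 mm from the nearest boundary).

outside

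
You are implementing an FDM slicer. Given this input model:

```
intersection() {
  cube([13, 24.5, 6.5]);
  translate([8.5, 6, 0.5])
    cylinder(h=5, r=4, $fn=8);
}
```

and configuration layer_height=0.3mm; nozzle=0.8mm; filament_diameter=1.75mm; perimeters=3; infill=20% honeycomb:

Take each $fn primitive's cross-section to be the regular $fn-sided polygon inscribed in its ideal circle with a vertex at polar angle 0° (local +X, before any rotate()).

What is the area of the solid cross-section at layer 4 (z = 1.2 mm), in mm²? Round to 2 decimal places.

At z = 1.2 mm: the cube (footprint 13×24.5) is included at this height (area 318.50 mm²); the r=4 cylinder at (8.5, 6) contributes a regular 8-gon of circumradius 4 (area = (8/2)·4.000²·sin(360°/8) = 45.25 mm²); After intersecting: the r=4 cylinder at (8.5, 6) lies inside the 13×24.5 cube, so the common part is the r=4 cylinder at (8.5, 6) itself — area = 45.25 mm². Overall, the cross-section is a single solid region. Net area = 45.25 mm².

45.25 mm²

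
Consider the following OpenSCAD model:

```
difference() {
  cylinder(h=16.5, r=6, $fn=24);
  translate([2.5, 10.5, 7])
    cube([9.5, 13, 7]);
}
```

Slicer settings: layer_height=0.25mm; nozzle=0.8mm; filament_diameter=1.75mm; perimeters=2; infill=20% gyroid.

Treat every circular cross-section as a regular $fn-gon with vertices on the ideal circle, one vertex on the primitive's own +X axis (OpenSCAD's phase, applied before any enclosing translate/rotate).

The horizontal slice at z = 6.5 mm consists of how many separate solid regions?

At z = 6.5 mm: the r=6 cylinder contributes a regular 24-gon of circumradius 6; the cube at (2.5, 10.5) does not reach this height (z outside [7, 14]); Subtracting the remaining from the first: none of the subtracted shapes is present at this height, so the r=6 cylinder is unchanged — 1 connected region. The result has 1 disconnected region.

1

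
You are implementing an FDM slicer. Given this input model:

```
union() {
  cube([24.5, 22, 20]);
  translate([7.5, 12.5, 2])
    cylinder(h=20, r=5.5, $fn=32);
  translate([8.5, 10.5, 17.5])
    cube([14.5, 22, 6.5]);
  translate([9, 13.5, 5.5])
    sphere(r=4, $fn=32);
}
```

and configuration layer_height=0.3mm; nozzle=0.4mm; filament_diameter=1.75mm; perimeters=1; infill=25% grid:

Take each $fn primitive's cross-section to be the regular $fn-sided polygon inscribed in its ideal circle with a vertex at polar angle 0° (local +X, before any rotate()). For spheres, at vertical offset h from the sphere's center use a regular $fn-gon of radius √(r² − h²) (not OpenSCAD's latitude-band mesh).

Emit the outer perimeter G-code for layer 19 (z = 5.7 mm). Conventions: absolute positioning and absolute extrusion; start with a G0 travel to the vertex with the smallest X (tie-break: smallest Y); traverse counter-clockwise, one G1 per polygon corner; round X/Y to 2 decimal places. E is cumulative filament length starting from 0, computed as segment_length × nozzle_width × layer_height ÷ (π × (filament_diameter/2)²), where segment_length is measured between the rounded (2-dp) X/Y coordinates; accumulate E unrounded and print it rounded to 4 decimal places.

G0 X0.00 Y0.00 Z5.70
G1 X24.50 Y0.00 E1.2223
G1 X24.50 Y22.00 E2.3199
G1 X0.00 Y22.00 E3.5422
G1 X0.00 Y0.00 E4.6398

At z = 5.7 mm: the cube (footprint 24.5×22) is included at this height; the r=5.5 cylinder at (7.5, 12.5) contributes a regular 32-gon of circumradius 5.5; the cube at (8.5, 10.5) does not reach this height (z outside [17.5, 24]); the r=4 sphere at (9, 13.5) contributes a regular 32-gon of circumradius √(4²−0.2²) = 3.995; Merging all regions: the regions partially overlap (shared area 144.24 mm²), so overlapping operands fuse into one piece — 1 connected region. The outline is a single polygon with 4 vertices. Extrusion per mm of travel: 0.4 × 0.3 / (π × 0.875²) = 0.049890. Accumulating E over each segment gives final E = 4.6398.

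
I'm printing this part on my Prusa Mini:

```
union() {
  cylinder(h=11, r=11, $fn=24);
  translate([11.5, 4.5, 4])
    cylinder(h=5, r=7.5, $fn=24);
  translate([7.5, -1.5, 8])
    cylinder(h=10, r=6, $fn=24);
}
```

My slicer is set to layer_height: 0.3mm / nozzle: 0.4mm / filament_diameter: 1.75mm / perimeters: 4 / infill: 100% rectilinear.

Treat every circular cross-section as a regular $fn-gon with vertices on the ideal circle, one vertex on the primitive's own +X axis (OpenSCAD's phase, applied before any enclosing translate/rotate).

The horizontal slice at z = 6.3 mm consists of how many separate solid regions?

1

At z = 6.3 mm: the cylinder: section is a regular 24-gon, circumradius r=11; the r=7.5 cylinder at (11.5, 4.5) gives a regular 24-gon of circumradius 7.5 (constant along its height); the cylinder at (7.5, -1.5) is not intersected at this z (z outside [8, 18]); Taking the union: the regions partially overlap (shared area 55.37 mm²), so overlapping operands fuse into one piece — 1 connected region. The result has 1 disconnected region.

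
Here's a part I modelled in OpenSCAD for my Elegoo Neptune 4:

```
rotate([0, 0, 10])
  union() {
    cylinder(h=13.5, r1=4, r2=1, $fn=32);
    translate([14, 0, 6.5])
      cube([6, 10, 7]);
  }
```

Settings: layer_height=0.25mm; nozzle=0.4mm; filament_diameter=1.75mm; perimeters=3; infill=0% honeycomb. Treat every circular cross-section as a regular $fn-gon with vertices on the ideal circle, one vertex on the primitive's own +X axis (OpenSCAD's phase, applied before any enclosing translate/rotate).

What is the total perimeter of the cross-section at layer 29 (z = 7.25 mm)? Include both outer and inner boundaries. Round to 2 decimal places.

46.99 mm

At z = 7.25 mm: the cone: at t=0.537 of its height the radius interpolates to r₁+(r₂−r₁)t = 2.389, giving a regular 32-gon of that circumradius (perimeter = 2·32·2.389·sin(180°/32) = 14.99 mm); the cube at (14, 0) (footprint 6×10) is included at this height (perimeter 32.00 mm); Taking the union: the 2 present regions are separate (no shared area or edge), so areas and boundary lengths simply add and each stays a separate island — boundary = 46.99 mm; (whole slice rotated 10° about Z — lengths, areas and connectivity unchanged). Overall, the cross-section has 2 separate islands. Total boundary length (outer) = 46.99 mm.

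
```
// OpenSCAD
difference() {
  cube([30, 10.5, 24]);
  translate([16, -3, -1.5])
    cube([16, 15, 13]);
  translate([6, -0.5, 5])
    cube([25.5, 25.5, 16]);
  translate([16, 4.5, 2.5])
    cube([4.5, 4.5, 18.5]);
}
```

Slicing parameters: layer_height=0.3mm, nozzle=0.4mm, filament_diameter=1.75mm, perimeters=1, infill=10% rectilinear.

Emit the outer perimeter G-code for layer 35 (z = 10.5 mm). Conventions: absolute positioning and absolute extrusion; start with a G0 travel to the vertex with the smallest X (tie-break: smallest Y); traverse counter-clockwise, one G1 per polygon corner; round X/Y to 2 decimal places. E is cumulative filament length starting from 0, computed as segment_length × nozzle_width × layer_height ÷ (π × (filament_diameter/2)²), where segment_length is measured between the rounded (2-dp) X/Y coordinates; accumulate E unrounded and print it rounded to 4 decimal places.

G0 X0.00 Y0.00 Z10.50
G1 X6.00 Y0.00 E0.2993
G1 X6.00 Y10.50 E0.8232
G1 X0.00 Y10.50 E1.1225
G1 X0.00 Y0.00 E1.6464

At z = 10.5 mm: the cube (footprint 30×10.5) is included at this height; the cube at (16, -3) (footprint 16×15) is included at this height; the cube at (6, -0.5) (footprint 25.5×25.5) is included at this height; the cube at (16, 4.5) (footprint 4.5×4.5) is included at this height; Taking the first minus the rest: starting from the 30×10.5 cube, the 16×15 cube at (16, -3) partially overlaps it — only the 147.00 mm² overlap (of its 240.00 mm²) is removed, clipping the outline; the 25.5×25.5 cube at (6, -0.5) partially overlaps it — only the 105.00 mm² overlap (of its 650.25 mm²) is removed, clipping the outline; the 4.5×4.5 cube at (16, 4.5) misses the remaining region (no effect) — 1 connected region. The outline is a single polygon with 4 vertices. Extrusion per mm of travel: 0.4 × 0.3 / (π × 0.875²) = 0.049890. Accumulating E over each segment gives final E = 1.6464.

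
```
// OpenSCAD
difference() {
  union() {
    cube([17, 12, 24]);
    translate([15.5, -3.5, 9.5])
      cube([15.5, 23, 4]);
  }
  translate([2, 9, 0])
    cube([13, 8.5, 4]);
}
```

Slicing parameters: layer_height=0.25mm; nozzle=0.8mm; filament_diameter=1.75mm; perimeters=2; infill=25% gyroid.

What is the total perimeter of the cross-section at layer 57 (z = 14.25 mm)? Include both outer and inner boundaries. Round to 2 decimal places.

At z = 14.25 mm: the 17×12 cube contributes its full rectangle (perimeter 58.00 mm); the cube at (15.5, -3.5) is not intersected at this z (z outside [9.5, 13.5]); Taking the union: only the 17×12 cube is present, so the union is just that shape — boundary = 58.00 mm; the cube at (2, 9) is not intersected at this z (z outside [0, 4]); Subtracting the remaining from the first: none of the subtracted shapes is present at this height, so the result so far is unchanged — boundary = 58.00 mm. Overall, the cross-section is a single solid region. Total boundary length (outer) = 58.00 mm.

58.00 mm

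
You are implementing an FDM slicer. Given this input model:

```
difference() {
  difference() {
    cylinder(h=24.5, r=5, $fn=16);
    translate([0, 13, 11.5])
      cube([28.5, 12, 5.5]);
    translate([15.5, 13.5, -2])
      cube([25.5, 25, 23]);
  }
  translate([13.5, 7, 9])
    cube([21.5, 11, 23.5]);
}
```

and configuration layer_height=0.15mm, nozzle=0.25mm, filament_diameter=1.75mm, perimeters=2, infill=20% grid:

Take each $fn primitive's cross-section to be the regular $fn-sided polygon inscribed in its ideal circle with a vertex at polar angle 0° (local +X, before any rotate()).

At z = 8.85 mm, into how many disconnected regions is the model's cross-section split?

At z = 8.85 mm: the r=5 cylinder contributes a regular 16-gon of circumradius 5; the cube at (0, 13) is absent (z outside [11.5, 17]); the 25.5×25 cube at (15.5, 13.5) contributes its full rectangle; Taking the first minus the rest: starting from the r=5 cylinder, the 25.5×25 cube at (15.5, 13.5) misses the remaining region (no effect) — 1 connected region; the cube at (13.5, 7) does not reach this height (z outside [9, 32.5]); After the difference (first − rest): none of the subtracted shapes is present at this height, so the result so far is unchanged — 1 connected region. The result has 1 disconnected region.

1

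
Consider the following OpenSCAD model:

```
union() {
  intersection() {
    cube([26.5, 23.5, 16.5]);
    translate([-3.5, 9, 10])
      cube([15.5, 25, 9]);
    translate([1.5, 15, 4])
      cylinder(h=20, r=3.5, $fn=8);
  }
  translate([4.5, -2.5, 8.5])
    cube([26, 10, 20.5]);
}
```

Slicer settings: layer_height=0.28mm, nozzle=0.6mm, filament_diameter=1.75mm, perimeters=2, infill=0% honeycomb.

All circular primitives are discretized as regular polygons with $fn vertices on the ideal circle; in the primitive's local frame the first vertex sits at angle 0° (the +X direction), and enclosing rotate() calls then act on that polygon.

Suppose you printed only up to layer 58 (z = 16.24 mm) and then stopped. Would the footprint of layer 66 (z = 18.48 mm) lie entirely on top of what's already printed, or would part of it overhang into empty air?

entirely on top

Compare the two slices. At z = 16.24: the 26.5×23.5 cube contributes its full rectangle (area 622.75 mm²); the cube at (-3.5, 9) (footprint 15.5×25) is included at this height (area 387.50 mm²); the r=3.5 cylinder at (1.5, 15) gives a regular 8-gon of circumradius 3.5 (constant along its height) (area = (8/2)·3.500²·sin(360°/8) = 34.65 mm²); Taking the intersection: the 15.5×25 cube at (-3.5, 9) partially overlaps the 26.5×23.5 cube; clipping to the common part keeps 174.00 mm²; the r=3.5 cylinder at (1.5, 15) partially overlaps the running intersection; clipping to the common part keeps 26.89 mm² — area = 26.89 mm²; the cube at (4.5, -2.5) is present — its section is the full 26×10 rectangle (area 260.00 mm²); Taking the union: the 2 present regions are separate (no shared area or edge), so areas and boundary lengths simply add and each stays a separate island — area = 286.89 mm². At z = 18.48: the cube is not intersected at this z (z outside [0, 16.5]); the 15.5×25 cube at (-3.5, 9) contributes its full rectangle (area 387.50 mm²); the r=3.5 cylinder at (1.5, 15) gives a regular 8-gon of circumradius 3.5 (constant along its height) (area = (8/2)·3.500²·sin(360°/8) = 34.65 mm²); After intersecting: at least one operand is absent at this height, so nothing remains; the cube at (4.5, -2.5) (footprint 26×10) is included at this height (area 260.00 mm²); Merging all regions: only the 26×10 cube at (4.5, -2.5) is present, so the union is just that shape — area = 260.00 mm². Checking containment: the cross-section at z = 18.48 is a subset of the cross-section at z = 16.24.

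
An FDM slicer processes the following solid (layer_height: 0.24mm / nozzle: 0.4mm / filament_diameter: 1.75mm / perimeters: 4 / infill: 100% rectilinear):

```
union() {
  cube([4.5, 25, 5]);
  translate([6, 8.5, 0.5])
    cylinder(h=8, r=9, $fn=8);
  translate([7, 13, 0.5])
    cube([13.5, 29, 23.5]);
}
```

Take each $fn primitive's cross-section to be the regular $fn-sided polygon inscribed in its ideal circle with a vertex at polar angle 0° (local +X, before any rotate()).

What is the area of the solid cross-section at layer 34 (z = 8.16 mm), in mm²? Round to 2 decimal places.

603.93 mm²

At z = 8.16 mm: the cube is not intersected at this z (z outside [0, 5]); the r=9 cylinder at (6, 8.5) gives a regular 8-gon of circumradius 9 (constant along its height) (area = (8/2)·9.000²·sin(360°/8) = 229.10 mm²); the cube at (7, 13) (footprint 13.5×29) is included at this height (area 391.50 mm²); Merging all regions: the regions partially overlap — summed areas 620.60 mm² minus the doubly-counted overlap 16.68 mm² gives 603.93 mm² — area = 603.93 mm². Overall, the cross-section is a single solid region. Net area = 603.93 mm².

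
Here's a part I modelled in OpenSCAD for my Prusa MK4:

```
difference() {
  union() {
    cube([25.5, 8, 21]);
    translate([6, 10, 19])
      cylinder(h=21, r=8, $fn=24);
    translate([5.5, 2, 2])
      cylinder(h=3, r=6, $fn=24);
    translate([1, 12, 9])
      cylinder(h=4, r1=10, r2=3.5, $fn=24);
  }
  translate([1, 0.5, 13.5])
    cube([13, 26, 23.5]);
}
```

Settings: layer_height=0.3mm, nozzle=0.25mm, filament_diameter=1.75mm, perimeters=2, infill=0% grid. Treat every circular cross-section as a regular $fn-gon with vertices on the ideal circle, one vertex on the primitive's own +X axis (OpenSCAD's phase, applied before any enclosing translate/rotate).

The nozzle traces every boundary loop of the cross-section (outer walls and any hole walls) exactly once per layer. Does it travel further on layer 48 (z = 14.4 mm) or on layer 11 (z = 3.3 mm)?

Layer 48 (z = 14.4): the cube is present — its section is the full 25.5×8 rectangle (perimeter 67.00 mm); the cylinder at (6, 10) does not reach this height (z outside [19, 40]); the cylinder at (5.5, 2) is not intersected at this z (z outside [2, 5]); the cone at (1, 12) is absent (z outside [9, 13]); Combining (union): only the 25.5×8 cube is present, so the union is just that shape — boundary = 67.00 mm; the cube at (1, 0.5) (footprint 13×26) is included at this height (perimeter 78.00 mm); After the difference (first − rest): starting from that combined region, the 13×26 cube at (1, 0.5) partially overlaps it — only the 97.50 mm² overlap (of its 338.00 mm²) is removed, clipping the outline — boundary = 82.00 mm. So its perimeter = 82.00 mm. Layer 11 (z = 3.3): the cube (footprint 25.5×8) is included at this height (perimeter 67.00 mm); the cylinder at (6, 10) does not reach this height (z outside [19, 40]); the r=6 cylinder at (5.5, 2) contributes a regular 24-gon of circumradius 6 (perimeter = 2·24·6.000·sin(180°/24) = 37.59 mm); the cone at (1, 12) is not intersected at this z (z outside [9, 13]); Taking the union: the regions partially overlap (shared area 77.89 mm²), so the edge portions inside another operand are dropped and the merged outline is re-measured after clipping — boundary = 70.71 mm; the cube at (1, 0.5) is not intersected at this z (z outside [13.5, 37]); After the difference (first − rest): none of the subtracted shapes is present at this height, so the result so far is unchanged — boundary = 70.71 mm. So its perimeter = 70.71 mm. Layer 48 is larger (82.00 vs 70.71 mm).

layer 48 (z = 14.4 mm)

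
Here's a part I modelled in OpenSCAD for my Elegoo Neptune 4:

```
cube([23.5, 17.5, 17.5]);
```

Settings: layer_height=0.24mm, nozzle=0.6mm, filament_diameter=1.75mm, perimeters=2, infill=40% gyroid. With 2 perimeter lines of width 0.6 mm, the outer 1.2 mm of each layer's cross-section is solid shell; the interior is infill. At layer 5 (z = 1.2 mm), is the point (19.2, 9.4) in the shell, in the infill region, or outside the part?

At z = 1.2 mm: the 23.5×17.5 cube contributes its full rectangle. Overall, the cross-section is a single solid region. The nearest boundary edge runs (23.50, 0.00)→(23.50, 17.50); distance from the point to it = 4.30 mm. The point is inside the cross-section and 4.30 mm from the nearest boundary — more than the 1.2 mm shell width (2 × 0.6), so it's in the infill interior.

infill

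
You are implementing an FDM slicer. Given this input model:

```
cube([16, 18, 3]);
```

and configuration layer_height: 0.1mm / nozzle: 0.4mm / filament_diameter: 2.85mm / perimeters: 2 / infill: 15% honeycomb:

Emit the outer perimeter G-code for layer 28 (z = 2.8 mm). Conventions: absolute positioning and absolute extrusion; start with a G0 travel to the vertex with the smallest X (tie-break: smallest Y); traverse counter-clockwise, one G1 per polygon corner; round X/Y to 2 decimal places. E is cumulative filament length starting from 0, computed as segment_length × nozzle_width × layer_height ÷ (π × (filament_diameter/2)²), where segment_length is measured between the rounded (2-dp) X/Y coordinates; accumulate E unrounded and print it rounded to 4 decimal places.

G0 X0.00 Y0.00 Z2.80
G1 X16.00 Y0.00 E0.1003
G1 X16.00 Y18.00 E0.2132
G1 X0.00 Y18.00 E0.3135
G1 X0.00 Y0.00 E0.4264

At z = 2.8 mm: the cube (footprint 16×18) is included at this height. The outline is a single polygon with 4 vertices. Extrusion per mm of travel: 0.4 × 0.1 / (π × 1.425²) = 0.006270. Accumulating E over each segment gives final E = 0.4264.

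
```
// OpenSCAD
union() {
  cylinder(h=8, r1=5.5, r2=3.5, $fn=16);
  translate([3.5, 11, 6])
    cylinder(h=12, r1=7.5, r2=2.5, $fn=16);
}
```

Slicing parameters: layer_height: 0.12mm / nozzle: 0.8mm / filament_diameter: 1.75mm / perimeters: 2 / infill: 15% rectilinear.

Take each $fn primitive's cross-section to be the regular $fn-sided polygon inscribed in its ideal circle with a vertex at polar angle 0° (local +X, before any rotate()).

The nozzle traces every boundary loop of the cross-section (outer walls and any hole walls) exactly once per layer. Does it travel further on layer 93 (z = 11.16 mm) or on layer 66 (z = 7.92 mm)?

Layer 93 (z = 11.16): the cone does not reach this height (z outside [0, 8]); the cone at (3.5, 11): at t=0.430 of its height the radius interpolates to r₁+(r₂−r₁)t = 5.350, giving a regular 16-gon of that circumradius (perimeter = 2·16·5.350·sin(180°/16) = 33.40 mm); Merging all regions: only the cone at (3.5, 11) is present, so the union is just that shape — boundary = 33.40 mm. So its perimeter = 33.40 mm. Layer 66 (z = 7.92): the cone contributes a regular 16-gon of circumradius 3.520 (interpolated between r1=5.5 and r2=3.5 at t=0.990) (perimeter = 2·16·3.520·sin(180°/16) = 21.97 mm); the cone at (3.5, 11) contributes a regular 16-gon of circumradius 6.700 (interpolated between r1=7.5 and r2=2.5 at t=0.160) (perimeter = 2·16·6.700·sin(180°/16) = 41.83 mm); Merging all regions: the 2 present regions are separate (no shared area or edge), so areas and boundary lengths simply add and each stays a separate island — boundary = 63.80 mm. So its perimeter = 63.80 mm. Layer 66 is larger (63.80 vs 33.40 mm).

layer 66 (z = 7.92 mm)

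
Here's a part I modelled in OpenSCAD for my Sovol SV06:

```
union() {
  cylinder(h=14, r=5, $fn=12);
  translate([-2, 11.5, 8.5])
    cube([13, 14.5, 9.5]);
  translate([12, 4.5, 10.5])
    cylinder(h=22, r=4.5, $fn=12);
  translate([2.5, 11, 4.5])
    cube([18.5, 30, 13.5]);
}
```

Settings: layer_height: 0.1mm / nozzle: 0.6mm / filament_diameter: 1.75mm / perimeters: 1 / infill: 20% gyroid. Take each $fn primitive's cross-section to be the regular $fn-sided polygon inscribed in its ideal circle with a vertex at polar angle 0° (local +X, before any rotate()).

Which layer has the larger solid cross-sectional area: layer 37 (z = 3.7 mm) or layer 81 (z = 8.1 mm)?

layer 81 (z = 8.1 mm)

Layer 37 (z = 3.7): the r=5 cylinder gives a regular 12-gon of circumradius 5 (constant along its height) (area = (12/2)·5.000²·sin(360°/12) = 75.00 mm²); the cube at (-2, 11.5) is absent (z outside [8.5, 18]); the cylinder at (12, 4.5) is not intersected at this z (z outside [10.5, 32.5]); the cube at (2.5, 11) does not reach this height (z outside [4.5, 18]); Combining (union): only the r=5 cylinder is present, so the union is just that shape — area = 75.00 mm². So its area = 75.00 mm². Layer 81 (z = 8.1): the r=5 cylinder contributes a regular 12-gon of circumradius 5 (area = (12/2)·5.000²·sin(360°/12) = 75.00 mm²); the cube at (-2, 11.5) is absent (z outside [8.5, 18]); the cylinder at (12, 4.5) does not reach this height (z outside [10.5, 32.5]); the cube at (2.5, 11) is present — its section is the full 18.5×30 rectangle (area 555.00 mm²); Merging all regions: the 2 present regions are separate (no shared area or edge), so areas and boundary lengths simply add and each stays a separate island — area = 630.00 mm². So its area = 630.00 mm². Layer 81 is larger (630.00 vs 75.00 mm²).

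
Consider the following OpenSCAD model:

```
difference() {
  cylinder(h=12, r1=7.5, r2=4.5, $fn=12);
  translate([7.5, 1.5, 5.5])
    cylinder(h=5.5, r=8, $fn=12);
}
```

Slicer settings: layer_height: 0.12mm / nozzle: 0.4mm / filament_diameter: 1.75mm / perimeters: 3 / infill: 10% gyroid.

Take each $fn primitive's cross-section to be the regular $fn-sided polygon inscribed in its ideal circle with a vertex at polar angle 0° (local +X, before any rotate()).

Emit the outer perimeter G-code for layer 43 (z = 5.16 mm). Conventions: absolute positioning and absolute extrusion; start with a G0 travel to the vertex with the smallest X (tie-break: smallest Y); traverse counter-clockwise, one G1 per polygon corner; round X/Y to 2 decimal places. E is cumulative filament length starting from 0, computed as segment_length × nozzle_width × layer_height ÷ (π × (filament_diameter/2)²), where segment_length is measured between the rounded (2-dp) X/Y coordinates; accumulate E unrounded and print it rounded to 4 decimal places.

G0 X-6.21 Y0.00 Z5.16
G1 X-5.38 Y-3.10 E0.0640
G1 X-3.11 Y-5.38 E0.1282
G1 X0.00 Y-6.21 E0.1925
G1 X3.11 Y-5.38 E0.2567
G1 X5.38 Y-3.11 E0.3208
G1 X6.21 Y0.00 E0.3850
G1 X5.38 Y3.10 E0.4491
G1 X3.11 Y5.38 E0.5133
G1 X0.00 Y6.21 E0.5775
G1 X-3.10 Y5.38 E0.6415
G1 X-5.38 Y3.10 E0.7059
G1 X-6.21 Y0.00 E0.7699

At z = 5.16 mm: the cone (r1=7.5→r2=4.5) has section circumradius 6.210 here — a regular 12-gon; the cylinder at (7.5, 1.5) does not reach this height (z outside [5.5, 11]); After the difference (first − rest): none of the subtracted shapes is present at this height, so the cone is unchanged — 1 connected region. The outline is a single polygon with 12 vertices. Extrusion per mm of travel: 0.4 × 0.12 / (π × 0.875²) = 0.019956. Accumulating E over each segment gives final E = 0.7699.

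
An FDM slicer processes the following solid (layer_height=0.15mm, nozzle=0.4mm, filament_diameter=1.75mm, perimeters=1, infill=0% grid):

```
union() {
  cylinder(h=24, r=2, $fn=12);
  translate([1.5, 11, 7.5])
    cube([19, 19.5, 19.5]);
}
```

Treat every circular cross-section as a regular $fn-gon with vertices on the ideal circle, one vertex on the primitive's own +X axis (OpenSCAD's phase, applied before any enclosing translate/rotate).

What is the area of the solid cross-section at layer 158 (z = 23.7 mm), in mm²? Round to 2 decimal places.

At z = 23.7 mm: the r=2 cylinder contributes a regular 12-gon of circumradius 2 (area = (12/2)·2.000²·sin(360°/12) = 12.00 mm²); the cube at (1.5, 11) is present — its section is the full 19×19.5 rectangle (area 370.50 mm²); Merging all regions: the 2 present regions are separate (no shared area or edge), so areas and boundary lengths simply add and each stays a separate island — area = 382.50 mm². Overall, the cross-section has 2 separate islands. Net area = 382.50 mm².

382.50 mm²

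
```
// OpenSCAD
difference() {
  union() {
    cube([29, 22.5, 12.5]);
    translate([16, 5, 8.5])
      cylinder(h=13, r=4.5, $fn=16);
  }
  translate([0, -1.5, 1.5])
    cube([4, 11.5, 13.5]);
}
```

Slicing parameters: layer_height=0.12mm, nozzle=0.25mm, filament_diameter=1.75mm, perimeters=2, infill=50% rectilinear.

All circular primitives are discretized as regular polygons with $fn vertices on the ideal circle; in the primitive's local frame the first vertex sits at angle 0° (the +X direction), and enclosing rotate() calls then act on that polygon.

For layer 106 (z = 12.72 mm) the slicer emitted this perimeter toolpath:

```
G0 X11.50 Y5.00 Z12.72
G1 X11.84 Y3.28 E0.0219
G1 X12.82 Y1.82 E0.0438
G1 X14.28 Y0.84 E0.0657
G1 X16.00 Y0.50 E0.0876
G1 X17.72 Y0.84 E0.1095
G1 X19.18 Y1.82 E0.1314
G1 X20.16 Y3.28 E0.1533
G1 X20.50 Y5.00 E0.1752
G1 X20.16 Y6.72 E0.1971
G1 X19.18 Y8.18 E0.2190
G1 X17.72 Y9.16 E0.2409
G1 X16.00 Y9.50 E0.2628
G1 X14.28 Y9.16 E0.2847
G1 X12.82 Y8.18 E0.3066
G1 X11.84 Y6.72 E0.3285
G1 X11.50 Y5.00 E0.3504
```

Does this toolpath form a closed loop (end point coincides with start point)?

Start point (G0): (11.50, 5.00). End point (last G1): the path returns to the start — closed.

yes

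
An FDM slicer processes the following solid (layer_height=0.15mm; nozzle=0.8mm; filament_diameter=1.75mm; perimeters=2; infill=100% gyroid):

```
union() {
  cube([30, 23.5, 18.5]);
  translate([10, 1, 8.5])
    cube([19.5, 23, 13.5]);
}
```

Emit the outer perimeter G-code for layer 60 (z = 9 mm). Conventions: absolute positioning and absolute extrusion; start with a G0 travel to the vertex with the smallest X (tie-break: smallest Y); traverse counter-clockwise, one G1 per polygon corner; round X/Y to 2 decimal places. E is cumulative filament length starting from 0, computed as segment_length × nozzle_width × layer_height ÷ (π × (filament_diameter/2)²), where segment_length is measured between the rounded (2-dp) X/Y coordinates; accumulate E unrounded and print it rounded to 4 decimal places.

G0 X0.00 Y0.00 Z9.00
G1 X30.00 Y0.00 E1.4967
G1 X30.00 Y23.50 E2.6691
G1 X29.50 Y23.50 E2.6941
G1 X29.50 Y24.00 E2.7190
G1 X10.00 Y24.00 E3.6919
G1 X10.00 Y23.50 E3.7168
G1 X0.00 Y23.50 E4.2157
G1 X0.00 Y0.00 E5.3881

At z = 9 mm: the cube is present — its section is the full 30×23.5 rectangle; the cube at (10, 1) (footprint 19.5×23) is included at this height; Merging all regions: the regions partially overlap (shared area 438.75 mm²), so overlapping operands fuse into one piece — 1 connected region. The outline is a single polygon with 8 vertices. Extrusion per mm of travel: 0.8 × 0.15 / (π × 0.875²) = 0.049890. Accumulating E over each segment gives final E = 5.3881.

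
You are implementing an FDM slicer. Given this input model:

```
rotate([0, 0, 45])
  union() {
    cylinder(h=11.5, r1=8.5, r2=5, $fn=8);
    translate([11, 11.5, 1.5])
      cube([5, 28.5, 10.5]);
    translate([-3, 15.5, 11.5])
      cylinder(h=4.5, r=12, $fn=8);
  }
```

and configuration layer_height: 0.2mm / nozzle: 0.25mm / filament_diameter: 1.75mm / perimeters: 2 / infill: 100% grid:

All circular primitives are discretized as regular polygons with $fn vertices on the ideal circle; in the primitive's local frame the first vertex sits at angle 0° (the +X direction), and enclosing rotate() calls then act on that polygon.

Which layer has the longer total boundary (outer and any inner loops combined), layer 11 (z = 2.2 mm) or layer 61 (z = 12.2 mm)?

layer 11 (z = 2.2 mm)

Layer 11 (z = 2.2): the cone contributes a regular 8-gon of circumradius 7.830 (interpolated between r1=8.5 and r2=5 at t=0.191) (perimeter = 2·8·7.830·sin(180°/8) = 47.95 mm); the cube at (11, 11.5) (footprint 5×28.5) is included at this height (perimeter 67.00 mm); the cylinder at (-3, 15.5) is not intersected at this z (z outside [11.5, 16]); Combining (union): the 2 present regions are separate (no shared area or edge), so areas and boundary lengths simply add and each stays a separate island — boundary = 114.95 mm; (whole slice rotated 45° about Z — lengths, areas and connectivity unchanged). So its perimeter = 114.95 mm. Layer 61 (z = 12.2): the cone is not intersected at this z (z outside [0, 11.5]); the cube at (11, 11.5) does not reach this height (z outside [1.5, 12]); the r=12 cylinder at (-3, 15.5) gives a regular 8-gon of circumradius 12 (constant along its height) (perimeter = 2·8·12.000·sin(180°/8) = 73.48 mm); Taking the union: only the r=12 cylinder at (-3, 15.5) is present, so the union is just that shape — boundary = 73.48 mm; (rotated 45° about Z; rotation is an isometry so areas/perimeters/island counts are preserved). So its perimeter = 73.48 mm. Layer 11 is larger (114.95 vs 73.48 mm).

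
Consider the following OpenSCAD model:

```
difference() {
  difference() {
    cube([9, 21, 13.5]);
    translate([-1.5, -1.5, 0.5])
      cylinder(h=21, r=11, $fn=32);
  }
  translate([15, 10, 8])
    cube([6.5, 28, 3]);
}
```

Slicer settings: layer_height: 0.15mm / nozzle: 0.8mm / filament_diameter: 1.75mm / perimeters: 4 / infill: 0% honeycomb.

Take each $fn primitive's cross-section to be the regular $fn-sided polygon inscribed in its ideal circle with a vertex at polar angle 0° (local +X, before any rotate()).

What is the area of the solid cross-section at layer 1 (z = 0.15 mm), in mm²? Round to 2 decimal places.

At z = 0.15 mm: the cube is present — its section is the full 9×21 rectangle (area 189.00 mm²); the cylinder at (-1.5, -1.5) does not reach this height (z outside [0.5, 21.5]); Subtracting the remaining from the first: none of the subtracted shapes is present at this height, so the 9×21 cube is unchanged — area = 189.00 mm²; the cube at (15, 10) is not intersected at this z (z outside [8, 11]); Subtracting the remaining from the first: none of the subtracted shapes is present at this height, so that combined region is unchanged — area = 189.00 mm². Overall, the cross-section is a single solid region. Net area = 189.00 mm².

189.00 mm²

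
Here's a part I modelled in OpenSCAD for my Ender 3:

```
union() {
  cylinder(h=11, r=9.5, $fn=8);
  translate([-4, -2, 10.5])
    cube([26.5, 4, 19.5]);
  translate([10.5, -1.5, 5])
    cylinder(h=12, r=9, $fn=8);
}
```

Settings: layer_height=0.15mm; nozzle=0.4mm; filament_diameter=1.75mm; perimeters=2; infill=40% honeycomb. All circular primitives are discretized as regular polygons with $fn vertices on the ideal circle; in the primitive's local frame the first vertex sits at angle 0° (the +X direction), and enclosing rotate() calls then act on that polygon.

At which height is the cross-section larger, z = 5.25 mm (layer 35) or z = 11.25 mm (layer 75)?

Layer 35 (z = 5.25): the cylinder: section is a regular 8-gon, circumradius r=9.5 (area = (8/2)·9.500²·sin(360°/8) = 255.27 mm²); the cube at (-4, -2) is absent (z outside [10.5, 30]); the r=9 cylinder at (10.5, -1.5) gives a regular 8-gon of circumradius 9 (constant along its height) (area = (8/2)·9.000²·sin(360°/8) = 229.10 mm²); Combining (union): the regions partially overlap — summed areas 484.37 mm² minus the doubly-counted overlap 68.01 mm² gives 416.35 mm² — area = 416.35 mm². So its area = 416.35 mm². Layer 75 (z = 11.25): the cylinder is absent (z outside [0, 11]); the cube at (-4, -2) is present — its section is the full 26.5×4 rectangle (area 106.00 mm²); the r=9 cylinder at (10.5, -1.5) contributes a regular 8-gon of circumradius 9 (area = (8/2)·9.000²·sin(360°/8) = 229.10 mm²); Merging all regions: the regions partially overlap — summed areas 335.10 mm² minus the doubly-counted overlap 66.82 mm² gives 268.28 mm² — area = 268.28 mm². So its area = 268.28 mm². Layer 35 is larger (416.35 vs 268.28 mm²).

layer 35 (z = 5.25 mm)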